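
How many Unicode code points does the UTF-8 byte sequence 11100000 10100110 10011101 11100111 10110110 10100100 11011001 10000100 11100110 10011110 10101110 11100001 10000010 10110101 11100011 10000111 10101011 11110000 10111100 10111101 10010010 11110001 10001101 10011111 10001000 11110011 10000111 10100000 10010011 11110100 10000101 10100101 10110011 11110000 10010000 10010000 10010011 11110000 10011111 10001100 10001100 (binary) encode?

Byte at offset 0: 0xE0 = 11100000 → 3-byte char (#1). Advance 3.
Byte at offset 3: 0xE7 = 11100111 → 3-byte char (#2). Advance 3.
Byte at offset 6: 0xD9 = 11011001 → 2-byte char (#3). Advance 2.
Byte at offset 8: 0xE6 = 11100110 → 3-byte char (#4). Advance 3.
Byte at offset 11: 0xE1 = 11100001 → 3-byte char (#5). Advance 3.
Byte at offset 14: 0xE3 = 11100011 → 3-byte char (#6). Advance 3.
Byte at offset 17: 0xF0 = 11110000 → 4-byte char (#7). Advance 4.
Byte at offset 21: 0xF1 = 11110001 → 4-byte char (#8). Advance 4.
Byte at offset 25: 0xF3 = 11110011 → 4-byte char (#9). Advance 4.
Byte at offset 29: 0xF4 = 11110100 → 4-byte char (#10). Advance 4.
Byte at offset 33: 0xF0 = 11110000 → 4-byte char (#11). Advance 4.
Byte at offset 37: 0xF0 = 11110000 → 4-byte char (#12). Advance 4.
Reached end at offset 41 after 12 code points.

12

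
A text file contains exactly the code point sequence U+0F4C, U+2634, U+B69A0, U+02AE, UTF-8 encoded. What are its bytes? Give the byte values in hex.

E0 BD 8C E2 98 B4 F2 B6 A6 A0 CA AE

U+0F4C: 3-byte form → E0 BD 8C.
U+2634: 3-byte form → E2 98 B4.
U+B69A0: 4-byte form → F2 B6 A6 A0.
U+02AE: 2-byte form → CA AE.
Concatenated (12 bytes): E0 BD 8C E2 98 B4 F2 B6 A6 A0 CA AE.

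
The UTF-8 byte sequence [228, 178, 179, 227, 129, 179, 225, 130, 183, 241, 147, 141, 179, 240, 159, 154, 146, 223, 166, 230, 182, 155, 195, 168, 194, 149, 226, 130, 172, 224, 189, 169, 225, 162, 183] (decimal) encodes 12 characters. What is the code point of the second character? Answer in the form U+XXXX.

Offset 0: leading byte 0xE4 = 11100100 → 3-byte char #1 = E4 B2 B3.
Offset 3: leading byte 0xE3 = 11100011 → 3-byte char #2 = E3 81 B3.
Leading byte 0xE3 = 11100011 matches 1110xxxx → 3-byte sequence.
Byte 1: 0xE3 = 11100011, payload 0011 (4 bits).
Byte 2: 0x81 = 10000001 (10xxxxxx ✓), payload 000001.
Byte 3: 0xB3 = 10110011 (10xxxxxx ✓), payload 110011.
Concatenate: 0011000001110011 = 0x3073 (16 bits → U+3073).

U+3073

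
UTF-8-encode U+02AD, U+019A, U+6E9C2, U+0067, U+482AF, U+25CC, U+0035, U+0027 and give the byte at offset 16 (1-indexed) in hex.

0x8C

1-indexed offset 16 is 0-indexed offset 15.
U+02AD → 2-byte form CA AD at offsets 0–1.
U+019A → 2-byte form C6 9A at offsets 2–3.
U+6E9C2 → 4-byte form F1 AE A7 82 at offsets 4–7.
U+0067 → 1-byte form 67 at offsets 8–8.
U+482AF → 4-byte form F1 88 8A AF at offsets 9–12.
U+25CC → 3-byte form E2 97 8C at offsets 13–15.
Offset 15 falls in char 6's range; it's byte 3 of E2 97 8C = 0x8C.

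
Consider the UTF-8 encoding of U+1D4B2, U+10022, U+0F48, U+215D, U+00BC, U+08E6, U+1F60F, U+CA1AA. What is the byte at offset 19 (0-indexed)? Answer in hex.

U+1D4B2 → 4-byte form F0 9D 92 B2 at offsets 0–3.
U+10022 → 4-byte form F0 90 80 A2 at offsets 4–7.
U+0F48 → 3-byte form E0 BD 88 at offsets 8–10.
U+215D → 3-byte form E2 85 9D at offsets 11–13.
U+00BC → 2-byte form C2 BC at offsets 14–15.
U+08E6 → 3-byte form E0 A3 A6 at offsets 16–18.
U+1F60F → 4-byte form F0 9F 98 8F at offsets 19–22.
Offset 19 falls in char 7's range; it's byte 1 of F0 9F 98 8F = 0xF0.

0xF0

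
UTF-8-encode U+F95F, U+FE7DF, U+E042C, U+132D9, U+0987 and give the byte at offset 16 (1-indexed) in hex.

0xE0

1-indexed offset 16 is 0-indexed offset 15.
U+F95F → 3-byte form EF A5 9F at offsets 0–2.
U+FE7DF → 4-byte form F3 BE 9F 9F at offsets 3–6.
U+E042C → 4-byte form F3 A0 90 AC at offsets 7–10.
U+132D9 → 4-byte form F0 93 8B 99 at offsets 11–14.
U+0987 → 3-byte form E0 A6 87 at offsets 15–17.
Offset 15 falls in char 5's range; it's byte 1 of E0 A6 87 = 0xE0.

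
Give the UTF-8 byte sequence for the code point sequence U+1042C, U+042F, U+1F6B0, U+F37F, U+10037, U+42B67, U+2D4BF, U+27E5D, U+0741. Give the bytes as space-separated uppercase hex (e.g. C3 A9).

F0 90 90 AC D0 AF F0 9F 9A B0 EF 8D BF F0 90 80 B7 F1 82 AD A7 F0 AD 92 BF F0 A7 B9 9D DD 81

U+1042C: 4-byte form → F0 90 90 AC.
U+042F: 2-byte form → D0 AF.
U+1F6B0: 4-byte form → F0 9F 9A B0.
U+F37F: 3-byte form → EF 8D BF.
U+10037: 4-byte form → F0 90 80 B7.
U+42B67: 4-byte form → F1 82 AD A7.
U+2D4BF: 4-byte form → F0 AD 92 BF.
U+27E5D: 4-byte form → F0 A7 B9 9D.
U+0741: 2-byte form → DD 81.
Concatenated (31 bytes): F0 90 90 AC D0 AF F0 9F 9A B0 EF 8D BF F0 90 80 B7 F1 82 AD A7 F0 AD 92 BF F0 A7 B9 9D DD 81.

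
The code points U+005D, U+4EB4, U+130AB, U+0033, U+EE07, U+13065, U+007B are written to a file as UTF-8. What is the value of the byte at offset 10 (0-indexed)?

U+005D → 1-byte form 5D at offsets 0–0.
U+4EB4 → 3-byte form E4 BA B4 at offsets 1–3.
U+130AB → 4-byte form F0 93 82 AB at offsets 4–7.
U+0033 → 1-byte form 33 at offsets 8–8.
U+EE07 → 3-byte form EE B8 87 at offsets 9–11.
Offset 10 falls in char 5's range; it's byte 2 of EE B8 87 = 0xB8.

0xB8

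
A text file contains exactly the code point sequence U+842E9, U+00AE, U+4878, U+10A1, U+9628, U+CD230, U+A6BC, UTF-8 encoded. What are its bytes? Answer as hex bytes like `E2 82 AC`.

U+842E9: 4-byte form → F2 84 8B A9.
U+00AE: 2-byte form → C2 AE.
U+4878: 3-byte form → E4 A1 B8.
U+10A1: 3-byte form → E1 82 A1.
U+9628: 3-byte form → E9 98 A8.
U+CD230: 4-byte form → F3 8D 88 B0.
U+A6BC: 3-byte form → EA 9A BC.
Concatenated (22 bytes): F2 84 8B A9 C2 AE E4 A1 B8 E1 82 A1 E9 98 A8 F3 8D 88 B0 EA 9A BC.

F2 84 8B A9 C2 AE E4 A1 B8 E1 82 A1 E9 98 A8 F3 8D 88 B0 EA 9A BC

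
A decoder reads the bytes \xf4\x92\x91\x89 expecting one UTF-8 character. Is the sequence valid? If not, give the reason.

Leading byte 0xF4 = 11110100 → 4-byte form.
Payload = 0x112449, which exceeds U+10FFFF, the maximum Unicode code point. (Leading bytes F5–FF, or F4 followed by ≥ 0x90, are invalid.)

invalid (encodes a value above U+10FFFF)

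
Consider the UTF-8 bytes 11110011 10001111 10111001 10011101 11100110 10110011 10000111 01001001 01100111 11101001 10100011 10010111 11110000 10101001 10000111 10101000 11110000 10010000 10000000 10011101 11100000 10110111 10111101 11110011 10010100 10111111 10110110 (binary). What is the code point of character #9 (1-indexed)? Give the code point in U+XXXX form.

Offset 0: leading byte 0xF3 = 11110011 → 4-byte char #1 = F3 8F B9 9D.
Offset 4: leading byte 0xE6 = 11100110 → 3-byte char #2 = E6 B3 87.
Offset 7: leading byte 0x49 = 01001001 → 1-byte char #3 = 49.
Offset 8: leading byte 0x67 = 01100111 → 1-byte char #4 = 67.
Offset 9: leading byte 0xE9 = 11101001 → 3-byte char #5 = E9 A3 97.
Offset 12: leading byte 0xF0 = 11110000 → 4-byte char #6 = F0 A9 87 A8.
Offset 16: leading byte 0xF0 = 11110000 → 4-byte char #7 = F0 90 80 9D.
Offset 20: leading byte 0xE0 = 11100000 → 3-byte char #8 = E0 B7 BD.
Offset 23: leading byte 0xF3 = 11110011 → 4-byte char #9 = F3 94 BF B6.
Leading byte 0xF3 = 11110011 matches 11110xxx → 4-byte sequence.
Byte 1: 0xF3 = 11110011, payload 011 (3 bits).
Byte 2: 0x94 = 10010100 (10xxxxxx ✓), payload 010100.
Byte 3: 0xBF = 10111111 (10xxxxxx ✓), payload 111111.
Byte 4: 0xB6 = 10110110 (10xxxxxx ✓), payload 110110.
Concatenate: 011010100111111110110 = 0xD4FF6 (21 bits → U+D4FF6).

U+D4FF6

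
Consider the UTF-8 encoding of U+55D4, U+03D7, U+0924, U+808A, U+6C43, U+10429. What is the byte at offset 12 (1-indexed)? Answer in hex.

1-indexed offset 12 is 0-indexed offset 11.
U+55D4 → 3-byte form E5 97 94 at offsets 0–2.
U+03D7 → 2-byte form CF 97 at offsets 3–4.
U+0924 → 3-byte form E0 A4 A4 at offsets 5–7.
U+808A → 3-byte form E8 82 8A at offsets 8–10.
U+6C43 → 3-byte form E6 B1 83 at offsets 11–13.
Offset 11 falls in char 5's range; it's byte 1 of E6 B1 83 = 0xE6.

0xE6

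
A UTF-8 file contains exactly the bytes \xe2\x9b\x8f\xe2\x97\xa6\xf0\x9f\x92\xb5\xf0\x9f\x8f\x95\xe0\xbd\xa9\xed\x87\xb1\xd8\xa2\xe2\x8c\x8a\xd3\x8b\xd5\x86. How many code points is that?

10

Byte at offset 0: 0xE2 = 11100010 → 3-byte char (#1). Advance 3.
Byte at offset 3: 0xE2 = 11100010 → 3-byte char (#2). Advance 3.
Byte at offset 6: 0xF0 = 11110000 → 4-byte char (#3). Advance 4.
Byte at offset 10: 0xF0 = 11110000 → 4-byte char (#4). Advance 4.
Byte at offset 14: 0xE0 = 11100000 → 3-byte char (#5). Advance 3.
Byte at offset 17: 0xED = 11101101 → 3-byte char (#6). Advance 3.
Byte at offset 20: 0xD8 = 11011000 → 2-byte char (#7). Advance 2.
Byte at offset 22: 0xE2 = 11100010 → 3-byte char (#8). Advance 3.
Byte at offset 25: 0xD3 = 11010011 → 2-byte char (#9). Advance 2.
Byte at offset 27: 0xD5 = 11010101 → 2-byte char (#10). Advance 2.
Reached end at offset 29 after 10 code points.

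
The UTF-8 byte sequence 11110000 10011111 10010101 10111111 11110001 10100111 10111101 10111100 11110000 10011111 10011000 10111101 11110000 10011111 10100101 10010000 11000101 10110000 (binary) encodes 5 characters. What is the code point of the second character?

U+67F7C

Offset 0: leading byte 0xF0 = 11110000 → 4-byte char #1 = F0 9F 95 BF.
Offset 4: leading byte 0xF1 = 11110001 → 4-byte char #2 = F1 A7 BD BC.
Leading byte 0xF1 = 11110001 matches 11110xxx → 4-byte sequence.
Byte 1: 0xF1 = 11110001, payload 001 (3 bits).
Byte 2: 0xA7 = 10100111 (10xxxxxx ✓), payload 100111.
Byte 3: 0xBD = 10111101 (10xxxxxx ✓), payload 111101.
Byte 4: 0xBC = 10111100 (10xxxxxx ✓), payload 111100.
Concatenate: 001100111111101111100 = 0x67F7C (21 bits → U+67F7C).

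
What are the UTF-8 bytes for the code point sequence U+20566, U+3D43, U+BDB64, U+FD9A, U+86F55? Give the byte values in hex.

U+20566: 4-byte form → F0 A0 95 A6.
U+3D43: 3-byte form → E3 B5 83.
U+BDB64: 4-byte form → F2 BD AD A4.
U+FD9A: 3-byte form → EF B6 9A.
U+86F55: 4-byte form → F2 86 BD 95.
Concatenated (18 bytes): F0 A0 95 A6 E3 B5 83 F2 BD AD A4 EF B6 9A F2 86 BD 95.

F0 A0 95 A6 E3 B5 83 F2 BD AD A4 EF B6 9A F2 86 BD 95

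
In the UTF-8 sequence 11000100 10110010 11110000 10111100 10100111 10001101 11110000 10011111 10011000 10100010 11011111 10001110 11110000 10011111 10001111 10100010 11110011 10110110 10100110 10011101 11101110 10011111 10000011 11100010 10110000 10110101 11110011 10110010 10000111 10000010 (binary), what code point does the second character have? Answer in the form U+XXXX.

U+3C9CD

Offset 0: leading byte 0xC4 = 11000100 → 2-byte char #1 = C4 B2.
Offset 2: leading byte 0xF0 = 11110000 → 4-byte char #2 = F0 BC A7 8D.
Leading byte 0xF0 = 11110000 matches 11110xxx → 4-byte sequence.
Byte 1: 0xF0 = 11110000, payload 000 (3 bits).
Byte 2: 0xBC = 10111100 (10xxxxxx ✓), payload 111100.
Byte 3: 0xA7 = 10100111 (10xxxxxx ✓), payload 100111.
Byte 4: 0x8D = 10001101 (10xxxxxx ✓), payload 001101.
Concatenate: 000111100100111001101 = 0x3C9CD (21 bits → U+3C9CD).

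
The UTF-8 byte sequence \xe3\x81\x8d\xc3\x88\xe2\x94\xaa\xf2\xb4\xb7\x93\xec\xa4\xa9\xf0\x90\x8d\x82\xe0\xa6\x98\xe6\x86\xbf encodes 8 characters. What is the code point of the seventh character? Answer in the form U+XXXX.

Offset 0: leading byte 0xE3 = 11100011 → 3-byte char #1 = E3 81 8D.
Offset 3: leading byte 0xC3 = 11000011 → 2-byte char #2 = C3 88.
Offset 5: leading byte 0xE2 = 11100010 → 3-byte char #3 = E2 94 AA.
Offset 8: leading byte 0xF2 = 11110010 → 4-byte char #4 = F2 B4 B7 93.
Offset 12: leading byte 0xEC = 11101100 → 3-byte char #5 = EC A4 A9.
Offset 15: leading byte 0xF0 = 11110000 → 4-byte char #6 = F0 90 8D 82.
Offset 19: leading byte 0xE0 = 11100000 → 3-byte char #7 = E0 A6 98.
Leading byte 0xE0 = 11100000 matches 1110xxxx → 3-byte sequence.
Byte 1: 0xE0 = 11100000, payload 0000 (4 bits).
Byte 2: 0xA6 = 10100110 (10xxxxxx ✓), payload 100110.
Byte 3: 0x98 = 10011000 (10xxxxxx ✓), payload 011000.
Concatenate: 0000100110011000 = 0x998 (16 bits → U+0998).

U+0998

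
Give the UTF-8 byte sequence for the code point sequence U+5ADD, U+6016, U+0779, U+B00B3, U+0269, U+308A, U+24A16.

U+5ADD: 3-byte form → E5 AB 9D.
U+6016: 3-byte form → E6 80 96.
U+0779: 2-byte form → DD B9.
U+B00B3: 4-byte form → F2 B0 82 B3.
U+0269: 2-byte form → C9 A9.
U+308A: 3-byte form → E3 82 8A.
U+24A16: 4-byte form → F0 A4 A8 96.
Concatenated (21 bytes): E5 AB 9D E6 80 96 DD B9 F2 B0 82 B3 C9 A9 E3 82 8A F0 A4 A8 96.

E5 AB 9D E6 80 96 DD B9 F2 B0 82 B3 C9 A9 E3 82 8A F0 A4 A8 96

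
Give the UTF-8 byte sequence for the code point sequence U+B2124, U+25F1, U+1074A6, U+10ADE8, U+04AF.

U+B2124: 4-byte form → F2 B2 84 A4.
U+25F1: 3-byte form → E2 97 B1.
U+1074A6: 4-byte form → F4 87 92 A6.
U+10ADE8: 4-byte form → F4 8A B7 A8.
U+04AF: 2-byte form → D2 AF.
Concatenated (17 bytes): F2 B2 84 A4 E2 97 B1 F4 87 92 A6 F4 8A B7 A8 D2 AF.

F2 B2 84 A4 E2 97 B1 F4 87 92 A6 F4 8A B7 A8 D2 AF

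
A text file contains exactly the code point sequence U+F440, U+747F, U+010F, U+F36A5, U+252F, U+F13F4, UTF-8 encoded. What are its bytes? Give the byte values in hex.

U+F440: 3-byte form → EF 91 80.
U+747F: 3-byte form → E7 91 BF.
U+010F: 2-byte form → C4 8F.
U+F36A5: 4-byte form → F3 B3 9A A5.
U+252F: 3-byte form → E2 94 AF.
U+F13F4: 4-byte form → F3 B1 8F B4.
Concatenated (19 bytes): EF 91 80 E7 91 BF C4 8F F3 B3 9A A5 E2 94 AF F3 B1 8F B4.

EF 91 80 E7 91 BF C4 8F F3 B3 9A A5 E2 94 AF F3 B1 8F B4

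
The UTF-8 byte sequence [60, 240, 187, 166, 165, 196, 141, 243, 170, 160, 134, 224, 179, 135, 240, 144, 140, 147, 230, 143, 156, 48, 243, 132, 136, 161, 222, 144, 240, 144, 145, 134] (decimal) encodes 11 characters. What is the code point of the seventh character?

U+63DC

Offset 0: leading byte 0x3C = 00111100 → 1-byte char #1 = 3C.
Offset 1: leading byte 0xF0 = 11110000 → 4-byte char #2 = F0 BB A6 A5.
Offset 5: leading byte 0xC4 = 11000100 → 2-byte char #3 = C4 8D.
Offset 7: leading byte 0xF3 = 11110011 → 4-byte char #4 = F3 AA A0 86.
Offset 11: leading byte 0xE0 = 11100000 → 3-byte char #5 = E0 B3 87.
Offset 14: leading byte 0xF0 = 11110000 → 4-byte char #6 = F0 90 8C 93.
Offset 18: leading byte 0xE6 = 11100110 → 3-byte char #7 = E6 8F 9C.
Leading byte 0xE6 = 11100110 matches 1110xxxx → 3-byte sequence.
Byte 1: 0xE6 = 11100110, payload 0110 (4 bits).
Byte 2: 0x8F = 10001111 (10xxxxxx ✓), payload 001111.
Byte 3: 0x9C = 10011100 (10xxxxxx ✓), payload 011100.
Concatenate: 0110001111011100 = 0x63DC (16 bits → U+63DC).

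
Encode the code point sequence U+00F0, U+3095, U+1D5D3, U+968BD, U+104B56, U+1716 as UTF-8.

C3 B0 E3 82 95 F0 9D 97 93 F2 96 A2 BD F4 84 AD 96 E1 9C 96

U+00F0: 2-byte form → C3 B0.
U+3095: 3-byte form → E3 82 95.
U+1D5D3: 4-byte form → F0 9D 97 93.
U+968BD: 4-byte form → F2 96 A2 BD.
U+104B56: 4-byte form → F4 84 AD 96.
U+1716: 3-byte form → E1 9C 96.
Concatenated (20 bytes): C3 B0 E3 82 95 F0 9D 97 93 F2 96 A2 BD F4 84 AD 96 E1 9C 96.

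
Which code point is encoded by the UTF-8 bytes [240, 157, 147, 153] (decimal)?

Leading byte 0xF0 = 11110000 matches 11110xxx → 4-byte sequence.
Byte 1: 0xF0 = 11110000, payload 000 (3 bits).
Byte 2: 0x9D = 10011101 (10xxxxxx ✓), payload 011101.
Byte 3: 0x93 = 10010011 (10xxxxxx ✓), payload 010011.
Byte 4: 0x99 = 10011001 (10xxxxxx ✓), payload 011001.
Concatenate: 000011101010011011001 = 0x1D4D9 (21 bits → U+1D4D9).

U+1D4D9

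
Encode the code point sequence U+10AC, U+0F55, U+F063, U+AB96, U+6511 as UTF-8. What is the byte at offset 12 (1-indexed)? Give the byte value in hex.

1-indexed offset 12 is 0-indexed offset 11.
U+10AC → 3-byte form E1 82 AC at offsets 0–2.
U+0F55 → 3-byte form E0 BD 95 at offsets 3–5.
U+F063 → 3-byte form EF 81 A3 at offsets 6–8.
U+AB96 → 3-byte form EA AE 96 at offsets 9–11.
Offset 11 falls in char 4's range; it's byte 3 of EA AE 96 = 0x96.

0x96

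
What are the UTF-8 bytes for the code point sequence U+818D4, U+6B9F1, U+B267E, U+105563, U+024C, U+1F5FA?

U+818D4: 4-byte form → F2 81 A3 94.
U+6B9F1: 4-byte form → F1 AB A7 B1.
U+B267E: 4-byte form → F2 B2 99 BE.
U+105563: 4-byte form → F4 85 95 A3.
U+024C: 2-byte form → C9 8C.
U+1F5FA: 4-byte form → F0 9F 97 BA.
Concatenated (22 bytes): F2 81 A3 94 F1 AB A7 B1 F2 B2 99 BE F4 85 95 A3 C9 8C F0 9F 97 BA.

F2 81 A3 94 F1 AB A7 B1 F2 B2 99 BE F4 85 95 A3 C9 8C F0 9F 97 BA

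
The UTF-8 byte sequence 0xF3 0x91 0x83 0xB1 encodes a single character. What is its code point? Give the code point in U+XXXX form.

Leading byte 0xF3 = 11110011 matches 11110xxx → 4-byte sequence.
Byte 1: 0xF3 = 11110011, payload 011 (3 bits).
Byte 2: 0x91 = 10010001 (10xxxxxx ✓), payload 010001.
Byte 3: 0x83 = 10000011 (10xxxxxx ✓), payload 000011.
Byte 4: 0xB1 = 10110001 (10xxxxxx ✓), payload 110001.
Concatenate: 011010001000011110001 = 0xD10F1 (21 bits → U+D10F1).

U+D10F1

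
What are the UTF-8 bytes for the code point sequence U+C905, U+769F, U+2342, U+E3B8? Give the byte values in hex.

EC A4 85 E7 9A 9F E2 8D 82 EE 8E B8

U+C905: 3-byte form → EC A4 85.
U+769F: 3-byte form → E7 9A 9F.
U+2342: 3-byte form → E2 8D 82.
U+E3B8: 3-byte form → EE 8E B8.
Concatenated (12 bytes): EC A4 85 E7 9A 9F E2 8D 82 EE 8E B8.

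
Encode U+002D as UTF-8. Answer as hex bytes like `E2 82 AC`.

2D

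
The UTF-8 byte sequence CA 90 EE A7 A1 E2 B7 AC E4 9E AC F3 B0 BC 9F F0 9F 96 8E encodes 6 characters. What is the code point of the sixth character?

U+1F58E

Offset 0: leading byte 0xCA = 11001010 → 2-byte char #1 = CA 90.
Offset 2: leading byte 0xEE = 11101110 → 3-byte char #2 = EE A7 A1.
Offset 5: leading byte 0xE2 = 11100010 → 3-byte char #3 = E2 B7 AC.
Offset 8: leading byte 0xE4 = 11100100 → 3-byte char #4 = E4 9E AC.
Offset 11: leading byte 0xF3 = 11110011 → 4-byte char #5 = F3 B0 BC 9F.
Offset 15: leading byte 0xF0 = 11110000 → 4-byte char #6 = F0 9F 96 8E.
Leading byte 0xF0 = 11110000 matches 11110xxx → 4-byte sequence.
Byte 1: 0xF0 = 11110000, payload 000 (3 bits).
Byte 2: 0x9F = 10011111 (10xxxxxx ✓), payload 011111.
Byte 3: 0x96 = 10010110 (10xxxxxx ✓), payload 010110.
Byte 4: 0x8E = 10001110 (10xxxxxx ✓), payload 001110.
Concatenate: 000011111010110001110 = 0x1F58E (21 bits → U+1F58E).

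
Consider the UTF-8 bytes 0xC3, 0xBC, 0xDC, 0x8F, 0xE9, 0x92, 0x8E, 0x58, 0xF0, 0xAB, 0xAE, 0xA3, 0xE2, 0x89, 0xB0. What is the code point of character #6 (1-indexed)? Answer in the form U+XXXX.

Offset 0: leading byte 0xC3 = 11000011 → 2-byte char #1 = C3 BC.
Offset 2: leading byte 0xDC = 11011100 → 2-byte char #2 = DC 8F.
Offset 4: leading byte 0xE9 = 11101001 → 3-byte char #3 = E9 92 8E.
Offset 7: leading byte 0x58 = 01011000 → 1-byte char #4 = 58.
Offset 8: leading byte 0xF0 = 11110000 → 4-byte char #5 = F0 AB AE A3.
Offset 12: leading byte 0xE2 = 11100010 → 3-byte char #6 = E2 89 B0.
Leading byte 0xE2 = 11100010 matches 1110xxxx → 3-byte sequence.
Byte 1: 0xE2 = 11100010, payload 0010 (4 bits).
Byte 2: 0x89 = 10001001 (10xxxxxx ✓), payload 001001.
Byte 3: 0xB0 = 10110000 (10xxxxxx ✓), payload 110000.
Concatenate: 0010001001110000 = 0x2270 (16 bits → U+2270).

U+2270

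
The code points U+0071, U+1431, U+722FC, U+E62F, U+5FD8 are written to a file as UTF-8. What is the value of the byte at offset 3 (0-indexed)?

U+0071 → 1-byte form 71 at offsets 0–0.
U+1431 → 3-byte form E1 90 B1 at offsets 1–3.
Offset 3 falls in char 2's range; it's byte 3 of E1 90 B1 = 0xB1.

0xB1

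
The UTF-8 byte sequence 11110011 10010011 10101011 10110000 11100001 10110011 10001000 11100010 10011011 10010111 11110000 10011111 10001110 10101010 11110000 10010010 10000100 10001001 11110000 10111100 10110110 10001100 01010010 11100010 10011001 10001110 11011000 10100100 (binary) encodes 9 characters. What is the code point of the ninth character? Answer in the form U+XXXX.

U+0624

Offset 0: leading byte 0xF3 = 11110011 → 4-byte char #1 = F3 93 AB B0.
Offset 4: leading byte 0xE1 = 11100001 → 3-byte char #2 = E1 B3 88.
Offset 7: leading byte 0xE2 = 11100010 → 3-byte char #3 = E2 9B 97.
Offset 10: leading byte 0xF0 = 11110000 → 4-byte char #4 = F0 9F 8E AA.
Offset 14: leading byte 0xF0 = 11110000 → 4-byte char #5 = F0 92 84 89.
Offset 18: leading byte 0xF0 = 11110000 → 4-byte char #6 = F0 BC B6 8C.
Offset 22: leading byte 0x52 = 01010010 → 1-byte char #7 = 52.
Offset 23: leading byte 0xE2 = 11100010 → 3-byte char #8 = E2 99 8E.
Offset 26: leading byte 0xD8 = 11011000 → 2-byte char #9 = D8 A4.
Leading byte 0xD8 = 11011000 matches 110xxxxx → 2-byte sequence.
Byte 1: 0xD8 = 11011000, payload 11000 (5 bits).
Byte 2: 0xA4 = 10100100 (10xxxxxx ✓), payload 100100.
Concatenate: 11000100100 = 0x624 (11 bits → U+0624).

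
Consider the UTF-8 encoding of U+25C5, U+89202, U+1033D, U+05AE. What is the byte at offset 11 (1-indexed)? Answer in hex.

0xBD

1-indexed offset 11 is 0-indexed offset 10.
U+25C5 → 3-byte form E2 97 85 at offsets 0–2.
U+89202 → 4-byte form F2 89 88 82 at offsets 3–6.
U+1033D → 4-byte form F0 90 8C BD at offsets 7–10.
Offset 10 falls in char 3's range; it's byte 4 of F0 90 8C BD = 0xBD.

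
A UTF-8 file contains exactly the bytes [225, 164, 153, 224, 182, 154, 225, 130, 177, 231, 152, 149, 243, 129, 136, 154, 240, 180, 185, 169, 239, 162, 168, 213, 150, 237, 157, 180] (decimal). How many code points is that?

9

Byte at offset 0: 0xE1 = 11100001 → 3-byte char (#1). Advance 3.
Byte at offset 3: 0xE0 = 11100000 → 3-byte char (#2). Advance 3.
Byte at offset 6: 0xE1 = 11100001 → 3-byte char (#3). Advance 3.
Byte at offset 9: 0xE7 = 11100111 → 3-byte char (#4). Advance 3.
Byte at offset 12: 0xF3 = 11110011 → 4-byte char (#5). Advance 4.
Byte at offset 16: 0xF0 = 11110000 → 4-byte char (#6). Advance 4.
Byte at offset 20: 0xEF = 11101111 → 3-byte char (#7). Advance 3.
Byte at offset 23: 0xD5 = 11010101 → 2-byte char (#8). Advance 2.
Byte at offset 25: 0xED = 11101101 → 3-byte char (#9). Advance 3.
Reached end at offset 28 after 9 code points.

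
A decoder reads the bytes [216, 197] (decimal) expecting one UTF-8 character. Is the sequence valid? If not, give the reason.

invalid (non-continuation byte where continuation expected)

Leading byte 0xD8 = 11011000 → 2-byte form.
Byte 2 is 0xC5 = 11000101, which is not 10xxxxxx — expected a continuation byte.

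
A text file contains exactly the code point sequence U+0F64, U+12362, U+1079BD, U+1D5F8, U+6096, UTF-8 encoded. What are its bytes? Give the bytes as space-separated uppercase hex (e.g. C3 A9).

E0 BD A4 F0 92 8D A2 F4 87 A6 BD F0 9D 97 B8 E6 82 96

U+0F64: 3-byte form → E0 BD A4.
U+12362: 4-byte form → F0 92 8D A2.
U+1079BD: 4-byte form → F4 87 A6 BD.
U+1D5F8: 4-byte form → F0 9D 97 B8.
U+6096: 3-byte form → E6 82 96.
Concatenated (18 bytes): E0 BD A4 F0 92 8D A2 F4 87 A6 BD F0 9D 97 B8 E6 82 96.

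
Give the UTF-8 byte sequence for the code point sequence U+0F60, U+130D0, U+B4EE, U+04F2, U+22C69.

U+0F60: 3-byte form → E0 BD A0.
U+130D0: 4-byte form → F0 93 83 90.
U+B4EE: 3-byte form → EB 93 AE.
U+04F2: 2-byte form → D3 B2.
U+22C69: 4-byte form → F0 A2 B1 A9.
Concatenated (16 bytes): E0 BD A0 F0 93 83 90 EB 93 AE D3 B2 F0 A2 B1 A9.

E0 BD A0 F0 93 83 90 EB 93 AE D3 B2 F0 A2 B1 A9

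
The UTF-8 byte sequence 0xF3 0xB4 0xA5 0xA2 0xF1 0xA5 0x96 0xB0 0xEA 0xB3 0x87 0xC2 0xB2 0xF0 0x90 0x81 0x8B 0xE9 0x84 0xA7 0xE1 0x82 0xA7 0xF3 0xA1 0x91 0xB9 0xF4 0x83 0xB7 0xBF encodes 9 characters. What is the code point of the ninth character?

U+103DFF

Offset 0: leading byte 0xF3 = 11110011 → 4-byte char #1 = F3 B4 A5 A2.
Offset 4: leading byte 0xF1 = 11110001 → 4-byte char #2 = F1 A5 96 B0.
Offset 8: leading byte 0xEA = 11101010 → 3-byte char #3 = EA B3 87.
Offset 11: leading byte 0xC2 = 11000010 → 2-byte char #4 = C2 B2.
Offset 13: leading byte 0xF0 = 11110000 → 4-byte char #5 = F0 90 81 8B.
Offset 17: leading byte 0xE9 = 11101001 → 3-byte char #6 = E9 84 A7.
Offset 20: leading byte 0xE1 = 11100001 → 3-byte char #7 = E1 82 A7.
Offset 23: leading byte 0xF3 = 11110011 → 4-byte char #8 = F3 A1 91 B9.
Offset 27: leading byte 0xF4 = 11110100 → 4-byte char #9 = F4 83 B7 BF.
Leading byte 0xF4 = 11110100 matches 11110xxx → 4-byte sequence.
Byte 1: 0xF4 = 11110100, payload 100 (3 bits).
Byte 2: 0x83 = 10000011 (10xxxxxx ✓), payload 000011.
Byte 3: 0xB7 = 10110111 (10xxxxxx ✓), payload 110111.
Byte 4: 0xBF = 10111111 (10xxxxxx ✓), payload 111111.
Concatenate: 100000011110111111111 = 0x103DFF (21 bits → U+103DFF).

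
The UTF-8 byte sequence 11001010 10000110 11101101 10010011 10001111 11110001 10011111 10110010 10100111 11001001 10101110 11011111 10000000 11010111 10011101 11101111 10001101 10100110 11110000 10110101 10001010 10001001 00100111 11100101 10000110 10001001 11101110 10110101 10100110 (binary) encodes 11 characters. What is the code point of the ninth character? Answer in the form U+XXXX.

U+0027

Offset 0: leading byte 0xCA = 11001010 → 2-byte char #1 = CA 86.
Offset 2: leading byte 0xED = 11101101 → 3-byte char #2 = ED 93 8F.
Offset 5: leading byte 0xF1 = 11110001 → 4-byte char #3 = F1 9F B2 A7.
Offset 9: leading byte 0xC9 = 11001001 → 2-byte char #4 = C9 AE.
Offset 11: leading byte 0xDF = 11011111 → 2-byte char #5 = DF 80.
Offset 13: leading byte 0xD7 = 11010111 → 2-byte char #6 = D7 9D.
Offset 15: leading byte 0xEF = 11101111 → 3-byte char #7 = EF 8D A6.
Offset 18: leading byte 0xF0 = 11110000 → 4-byte char #8 = F0 B5 8A 89.
Offset 22: leading byte 0x27 = 00100111 → 1-byte char #9 = 27.
Leading byte 0x27 = 00100111 matches 0xxxxxxx → 1-byte sequence.
Byte 1: 0x27 = 00100111, payload 0100111 (7 bits).
Concatenate: 0100111 = 0x27 (7 bits → U+0027).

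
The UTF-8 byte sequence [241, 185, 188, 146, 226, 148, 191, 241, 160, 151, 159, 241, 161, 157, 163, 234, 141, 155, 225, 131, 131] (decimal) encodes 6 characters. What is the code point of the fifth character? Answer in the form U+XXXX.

Offset 0: leading byte 0xF1 = 11110001 → 4-byte char #1 = F1 B9 BC 92.
Offset 4: leading byte 0xE2 = 11100010 → 3-byte char #2 = E2 94 BF.
Offset 7: leading byte 0xF1 = 11110001 → 4-byte char #3 = F1 A0 97 9F.
Offset 11: leading byte 0xF1 = 11110001 → 4-byte char #4 = F1 A1 9D A3.
Offset 15: leading byte 0xEA = 11101010 → 3-byte char #5 = EA 8D 9B.
Leading byte 0xEA = 11101010 matches 1110xxxx → 3-byte sequence.
Byte 1: 0xEA = 11101010, payload 1010 (4 bits).
Byte 2: 0x8D = 10001101 (10xxxxxx ✓), payload 001101.
Byte 3: 0x9B = 10011011 (10xxxxxx ✓), payload 011011.
Concatenate: 1010001101011011 = 0xA35B (16 bits → U+A35B).

U+A35B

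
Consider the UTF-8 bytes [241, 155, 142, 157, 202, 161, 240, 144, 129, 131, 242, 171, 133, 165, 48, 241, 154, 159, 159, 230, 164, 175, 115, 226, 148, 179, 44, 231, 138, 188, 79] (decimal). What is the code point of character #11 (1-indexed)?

U+72BC

Offset 0: leading byte 0xF1 = 11110001 → 4-byte char #1 = F1 9B 8E 9D.
Offset 4: leading byte 0xCA = 11001010 → 2-byte char #2 = CA A1.
Offset 6: leading byte 0xF0 = 11110000 → 4-byte char #3 = F0 90 81 83.
Offset 10: leading byte 0xF2 = 11110010 → 4-byte char #4 = F2 AB 85 A5.
Offset 14: leading byte 0x30 = 00110000 → 1-byte char #5 = 30.
Offset 15: leading byte 0xF1 = 11110001 → 4-byte char #6 = F1 9A 9F 9F.
Offset 19: leading byte 0xE6 = 11100110 → 3-byte char #7 = E6 A4 AF.
Offset 22: leading byte 0x73 = 01110011 → 1-byte char #8 = 73.
Offset 23: leading byte 0xE2 = 11100010 → 3-byte char #9 = E2 94 B3.
Offset 26: leading byte 0x2C = 00101100 → 1-byte char #10 = 2C.
Offset 27: leading byte 0xE7 = 11100111 → 3-byte char #11 = E7 8A BC.
Leading byte 0xE7 = 11100111 matches 1110xxxx → 3-byte sequence.
Byte 1: 0xE7 = 11100111, payload 0111 (4 bits).
Byte 2: 0x8A = 10001010 (10xxxxxx ✓), payload 001010.
Byte 3: 0xBC = 10111100 (10xxxxxx ✓), payload 111100.
Concatenate: 0111001010111100 = 0x72BC (16 bits → U+72BC).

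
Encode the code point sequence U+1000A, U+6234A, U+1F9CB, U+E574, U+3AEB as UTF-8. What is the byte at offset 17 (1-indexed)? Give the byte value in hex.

1-indexed offset 17 is 0-indexed offset 16.
U+1000A → 4-byte form F0 90 80 8A at offsets 0–3.
U+6234A → 4-byte form F1 A2 8D 8A at offsets 4–7.
U+1F9CB → 4-byte form F0 9F A7 8B at offsets 8–11.
U+E574 → 3-byte form EE 95 B4 at offsets 12–14.
U+3AEB → 3-byte form E3 AB AB at offsets 15–17.
Offset 16 falls in char 5's range; it's byte 2 of E3 AB AB = 0xAB.

0xAB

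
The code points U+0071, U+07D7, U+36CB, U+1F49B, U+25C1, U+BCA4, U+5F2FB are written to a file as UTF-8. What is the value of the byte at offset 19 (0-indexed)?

U+0071 → 1-byte form 71 at offsets 0–0.
U+07D7 → 2-byte form DF 97 at offsets 1–2.
U+36CB → 3-byte form E3 9B 8B at offsets 3–5.
U+1F49B → 4-byte form F0 9F 92 9B at offsets 6–9.
U+25C1 → 3-byte form E2 97 81 at offsets 10–12.
U+BCA4 → 3-byte form EB B2 A4 at offsets 13–15.
U+5F2FB → 4-byte form F1 9F 8B BB at offsets 16–19.
Offset 19 falls in char 7's range; it's byte 4 of F1 9F 8B BB = 0xBB.

0xBB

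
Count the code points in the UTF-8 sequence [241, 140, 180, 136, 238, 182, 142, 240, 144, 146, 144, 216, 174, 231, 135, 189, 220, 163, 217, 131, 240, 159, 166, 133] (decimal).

Byte at offset 0: 0xF1 = 11110001 → 4-byte char (#1). Advance 4.
Byte at offset 4: 0xEE = 11101110 → 3-byte char (#2). Advance 3.
Byte at offset 7: 0xF0 = 11110000 → 4-byte char (#3). Advance 4.
Byte at offset 11: 0xD8 = 11011000 → 2-byte char (#4). Advance 2.
Byte at offset 13: 0xE7 = 11100111 → 3-byte char (#5). Advance 3.
Byte at offset 16: 0xDC = 11011100 → 2-byte char (#6). Advance 2.
Byte at offset 18: 0xD9 = 11011001 → 2-byte char (#7). Advance 2.
Byte at offset 20: 0xF0 = 11110000 → 4-byte char (#8). Advance 4.
Reached end at offset 24 after 8 code points.

8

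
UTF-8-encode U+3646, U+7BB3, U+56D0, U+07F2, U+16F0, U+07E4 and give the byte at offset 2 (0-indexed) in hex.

U+3646 → 3-byte form E3 99 86 at offsets 0–2.
Offset 2 falls in char 1's range; it's byte 3 of E3 99 86 = 0x86.

0x86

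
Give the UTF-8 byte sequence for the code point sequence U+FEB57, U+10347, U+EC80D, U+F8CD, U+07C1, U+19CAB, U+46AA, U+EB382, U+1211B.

U+FEB57: 4-byte form → F3 BE AD 97.
U+10347: 4-byte form → F0 90 8D 87.
U+EC80D: 4-byte form → F3 AC A0 8D.
U+F8CD: 3-byte form → EF A3 8D.
U+07C1: 2-byte form → DF 81.
U+19CAB: 4-byte form → F0 99 B2 AB.
U+46AA: 3-byte form → E4 9A AA.
U+EB382: 4-byte form → F3 AB 8E 82.
U+1211B: 4-byte form → F0 92 84 9B.
Concatenated (32 bytes): F3 BE AD 97 F0 90 8D 87 F3 AC A0 8D EF A3 8D DF 81 F0 99 B2 AB E4 9A AA F3 AB 8E 82 F0 92 84 9B.

F3 BE AD 97 F0 90 8D 87 F3 AC A0 8D EF A3 8D DF 81 F0 99 B2 AB E4 9A AA F3 AB 8E 82 F0 92 84 9B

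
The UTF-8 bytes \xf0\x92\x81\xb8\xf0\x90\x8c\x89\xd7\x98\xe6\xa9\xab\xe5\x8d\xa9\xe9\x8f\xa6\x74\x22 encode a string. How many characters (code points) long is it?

Byte at offset 0: 0xF0 = 11110000 → 4-byte char (#1). Advance 4.
Byte at offset 4: 0xF0 = 11110000 → 4-byte char (#2). Advance 4.
Byte at offset 8: 0xD7 = 11010111 → 2-byte char (#3). Advance 2.
Byte at offset 10: 0xE6 = 11100110 → 3-byte char (#4). Advance 3.
Byte at offset 13: 0xE5 = 11100101 → 3-byte char (#5). Advance 3.
Byte at offset 16: 0xE9 = 11101001 → 3-byte char (#6). Advance 3.
Byte at offset 19: 0x74 = 01110100 → 1-byte char (#7). Advance 1.
Byte at offset 20: 0x22 = 00100010 → 1-byte char (#8). Advance 1.
Reached end at offset 21 after 8 code points.

8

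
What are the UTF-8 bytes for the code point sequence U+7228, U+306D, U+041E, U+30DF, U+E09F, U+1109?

E7 88 A8 E3 81 AD D0 9E E3 83 9F EE 82 9F E1 84 89

U+7228: 3-byte form → E7 88 A8.
U+306D: 3-byte form → E3 81 AD.
U+041E: 2-byte form → D0 9E.
U+30DF: 3-byte form → E3 83 9F.
U+E09F: 3-byte form → EE 82 9F.
U+1109: 3-byte form → E1 84 89.
Concatenated (17 bytes): E7 88 A8 E3 81 AD D0 9E E3 83 9F EE 82 9F E1 84 89.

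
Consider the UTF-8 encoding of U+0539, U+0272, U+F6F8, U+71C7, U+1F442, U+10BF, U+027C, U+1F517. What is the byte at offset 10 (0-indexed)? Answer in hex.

0xF0

U+0539 → 2-byte form D4 B9 at offsets 0–1.
U+0272 → 2-byte form C9 B2 at offsets 2–3.
U+F6F8 → 3-byte form EF 9B B8 at offsets 4–6.
U+71C7 → 3-byte form E7 87 87 at offsets 7–9.
U+1F442 → 4-byte form F0 9F 91 82 at offsets 10–13.
Offset 10 falls in char 5's range; it's byte 1 of F0 9F 91 82 = 0xF0.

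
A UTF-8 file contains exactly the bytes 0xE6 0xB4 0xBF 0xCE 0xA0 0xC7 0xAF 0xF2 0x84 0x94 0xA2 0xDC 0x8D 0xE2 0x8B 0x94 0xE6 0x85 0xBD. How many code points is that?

Byte at offset 0: 0xE6 = 11100110 → 3-byte char (#1). Advance 3.
Byte at offset 3: 0xCE = 11001110 → 2-byte char (#2). Advance 2.
Byte at offset 5: 0xC7 = 11000111 → 2-byte char (#3). Advance 2.
Byte at offset 7: 0xF2 = 11110010 → 4-byte char (#4). Advance 4.
Byte at offset 11: 0xDC = 11011100 → 2-byte char (#5). Advance 2.
Byte at offset 13: 0xE2 = 11100010 → 3-byte char (#6). Advance 3.
Byte at offset 16: 0xE6 = 11100110 → 3-byte char (#7). Advance 3.
Reached end at offset 19 after 7 code points.

7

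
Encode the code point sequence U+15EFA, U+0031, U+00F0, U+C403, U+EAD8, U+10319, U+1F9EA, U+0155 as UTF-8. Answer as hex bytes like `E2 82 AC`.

F0 95 BB BA 31 C3 B0 EC 90 83 EE AB 98 F0 90 8C 99 F0 9F A7 AA C5 95

U+15EFA: 4-byte form → F0 95 BB BA.
U+0031: 1-byte form → 31.
U+00F0: 2-byte form → C3 B0.
U+C403: 3-byte form → EC 90 83.
U+EAD8: 3-byte form → EE AB 98.
U+10319: 4-byte form → F0 90 8C 99.
U+1F9EA: 4-byte form → F0 9F A7 AA.
U+0155: 2-byte form → C5 95.
Concatenated (23 bytes): F0 95 BB BA 31 C3 B0 EC 90 83 EE AB 98 F0 90 8C 99 F0 9F A7 AA C5 95.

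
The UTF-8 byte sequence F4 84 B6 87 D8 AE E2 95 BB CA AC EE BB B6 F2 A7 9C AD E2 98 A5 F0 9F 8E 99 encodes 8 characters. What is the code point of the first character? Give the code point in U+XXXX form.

Offset 0: leading byte 0xF4 = 11110100 → 4-byte char #1 = F4 84 B6 87.
Leading byte 0xF4 = 11110100 matches 11110xxx → 4-byte sequence.
Byte 1: 0xF4 = 11110100, payload 100 (3 bits).
Byte 2: 0x84 = 10000100 (10xxxxxx ✓), payload 000100.
Byte 3: 0xB6 = 10110110 (10xxxxxx ✓), payload 110110.
Byte 4: 0x87 = 10000111 (10xxxxxx ✓), payload 000111.
Concatenate: 100000100110110000111 = 0x104D87 (21 bits → U+104D87).

U+104D87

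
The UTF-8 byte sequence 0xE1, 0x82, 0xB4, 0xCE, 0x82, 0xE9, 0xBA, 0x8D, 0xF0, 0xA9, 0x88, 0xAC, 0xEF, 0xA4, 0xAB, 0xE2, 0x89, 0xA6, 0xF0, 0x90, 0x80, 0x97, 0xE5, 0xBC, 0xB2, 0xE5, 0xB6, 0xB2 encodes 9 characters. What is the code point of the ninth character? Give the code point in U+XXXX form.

Offset 0: leading byte 0xE1 = 11100001 → 3-byte char #1 = E1 82 B4.
Offset 3: leading byte 0xCE = 11001110 → 2-byte char #2 = CE 82.
Offset 5: leading byte 0xE9 = 11101001 → 3-byte char #3 = E9 BA 8D.
Offset 8: leading byte 0xF0 = 11110000 → 4-byte char #4 = F0 A9 88 AC.
Offset 12: leading byte 0xEF = 11101111 → 3-byte char #5 = EF A4 AB.
Offset 15: leading byte 0xE2 = 11100010 → 3-byte char #6 = E2 89 A6.
Offset 18: leading byte 0xF0 = 11110000 → 4-byte char #7 = F0 90 80 97.
Offset 22: leading byte 0xE5 = 11100101 → 3-byte char #8 = E5 BC B2.
Offset 25: leading byte 0xE5 = 11100101 → 3-byte char #9 = E5 B6 B2.
Leading byte 0xE5 = 11100101 matches 1110xxxx → 3-byte sequence.
Byte 1: 0xE5 = 11100101, payload 0101 (4 bits).
Byte 2: 0xB6 = 10110110 (10xxxxxx ✓), payload 110110.
Byte 3: 0xB2 = 10110010 (10xxxxxx ✓), payload 110010.
Concatenate: 0101110110110010 = 0x5DB2 (16 bits → U+5DB2).

U+5DB2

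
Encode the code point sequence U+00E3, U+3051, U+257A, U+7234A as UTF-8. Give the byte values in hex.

C3 A3 E3 81 91 E2 95 BA F1 B2 8D 8A

U+00E3: 2-byte form → C3 A3.
U+3051: 3-byte form → E3 81 91.
U+257A: 3-byte form → E2 95 BA.
U+7234A: 4-byte form → F1 B2 8D 8A.
Concatenated (12 bytes): C3 A3 E3 81 91 E2 95 BA F1 B2 8D 8A.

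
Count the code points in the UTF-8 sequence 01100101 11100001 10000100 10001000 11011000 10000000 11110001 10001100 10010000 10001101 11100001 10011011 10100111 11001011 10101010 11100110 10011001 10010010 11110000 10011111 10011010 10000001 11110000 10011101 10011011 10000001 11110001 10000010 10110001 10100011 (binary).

10

Byte at offset 0: 0x65 = 01100101 → 1-byte char (#1). Advance 1.
Byte at offset 1: 0xE1 = 11100001 → 3-byte char (#2). Advance 3.
Byte at offset 4: 0xD8 = 11011000 → 2-byte char (#3). Advance 2.
Byte at offset 6: 0xF1 = 11110001 → 4-byte char (#4). Advance 4.
Byte at offset 10: 0xE1 = 11100001 → 3-byte char (#5). Advance 3.
Byte at offset 13: 0xCB = 11001011 → 2-byte char (#6). Advance 2.
Byte at offset 15: 0xE6 = 11100110 → 3-byte char (#7). Advance 3.
Byte at offset 18: 0xF0 = 11110000 → 4-byte char (#8). Advance 4.
Byte at offset 22: 0xF0 = 11110000 → 4-byte char (#9). Advance 4.
Byte at offset 26: 0xF1 = 11110001 → 4-byte char (#10). Advance 4.
Reached end at offset 30 after 10 code points.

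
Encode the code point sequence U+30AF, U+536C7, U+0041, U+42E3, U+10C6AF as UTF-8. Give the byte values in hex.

E3 82 AF F1 93 9B 87 41 E4 8B A3 F4 8C 9A AF

U+30AF: 3-byte form → E3 82 AF.
U+536C7: 4-byte form → F1 93 9B 87.
U+0041: 1-byte form → 41.
U+42E3: 3-byte form → E4 8B A3.
U+10C6AF: 4-byte form → F4 8C 9A AF.
Concatenated (15 bytes): E3 82 AF F1 93 9B 87 41 E4 8B A3 F4 8C 9A AF.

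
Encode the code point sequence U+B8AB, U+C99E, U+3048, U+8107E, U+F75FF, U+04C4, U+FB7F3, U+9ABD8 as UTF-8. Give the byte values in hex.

U+B8AB: 3-byte form → EB A2 AB.
U+C99E: 3-byte form → EC A6 9E.
U+3048: 3-byte form → E3 81 88.
U+8107E: 4-byte form → F2 81 81 BE.
U+F75FF: 4-byte form → F3 B7 97 BF.
U+04C4: 2-byte form → D3 84.
U+FB7F3: 4-byte form → F3 BB 9F B3.
U+9ABD8: 4-byte form → F2 9A AF 98.
Concatenated (27 bytes): EB A2 AB EC A6 9E E3 81 88 F2 81 81 BE F3 B7 97 BF D3 84 F3 BB 9F B3 F2 9A AF 98.

EB A2 AB EC A6 9E E3 81 88 F2 81 81 BE F3 B7 97 BF D3 84 F3 BB 9F B3 F2 9A AF 98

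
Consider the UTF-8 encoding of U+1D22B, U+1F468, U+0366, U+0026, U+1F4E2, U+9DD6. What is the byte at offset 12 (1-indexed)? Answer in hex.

1-indexed offset 12 is 0-indexed offset 11.
U+1D22B → 4-byte form F0 9D 88 AB at offsets 0–3.
U+1F468 → 4-byte form F0 9F 91 A8 at offsets 4–7.
U+0366 → 2-byte form CD A6 at offsets 8–9.
U+0026 → 1-byte form 26 at offsets 10–10.
U+1F4E2 → 4-byte form F0 9F 93 A2 at offsets 11–14.
Offset 11 falls in char 5's range; it's byte 1 of F0 9F 93 A2 = 0xF0.

0xF0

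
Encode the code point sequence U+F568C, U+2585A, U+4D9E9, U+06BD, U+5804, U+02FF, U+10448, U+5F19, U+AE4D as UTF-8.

F3 B5 9A 8C F0 A5 A1 9A F1 8D A7 A9 DA BD E5 A0 84 CB BF F0 90 91 88 E5 BC 99 EA B9 8D

U+F568C: 4-byte form → F3 B5 9A 8C.
U+2585A: 4-byte form → F0 A5 A1 9A.
U+4D9E9: 4-byte form → F1 8D A7 A9.
U+06BD: 2-byte form → DA BD.
U+5804: 3-byte form → E5 A0 84.
U+02FF: 2-byte form → CB BF.
U+10448: 4-byte form → F0 90 91 88.
U+5F19: 3-byte form → E5 BC 99.
U+AE4D: 3-byte form → EA B9 8D.
Concatenated (29 bytes): F3 B5 9A 8C F0 A5 A1 9A F1 8D A7 A9 DA BD E5 A0 84 CB BF F0 90 91 88 E5 BC 99 EA B9 8D.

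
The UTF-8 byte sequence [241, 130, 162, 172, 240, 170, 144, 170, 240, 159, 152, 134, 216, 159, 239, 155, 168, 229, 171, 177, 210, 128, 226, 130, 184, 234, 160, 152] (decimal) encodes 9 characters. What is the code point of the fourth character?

U+061F

Offset 0: leading byte 0xF1 = 11110001 → 4-byte char #1 = F1 82 A2 AC.
Offset 4: leading byte 0xF0 = 11110000 → 4-byte char #2 = F0 AA 90 AA.
Offset 8: leading byte 0xF0 = 11110000 → 4-byte char #3 = F0 9F 98 86.
Offset 12: leading byte 0xD8 = 11011000 → 2-byte char #4 = D8 9F.
Leading byte 0xD8 = 11011000 matches 110xxxxx → 2-byte sequence.
Byte 1: 0xD8 = 11011000, payload 11000 (5 bits).
Byte 2: 0x9F = 10011111 (10xxxxxx ✓), payload 011111.
Concatenate: 11000011111 = 0x61F (11 bits → U+061F).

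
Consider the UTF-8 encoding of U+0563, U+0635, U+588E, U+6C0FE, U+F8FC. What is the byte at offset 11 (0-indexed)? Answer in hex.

U+0563 → 2-byte form D5 A3 at offsets 0–1.
U+0635 → 2-byte form D8 B5 at offsets 2–3.
U+588E → 3-byte form E5 A2 8E at offsets 4–6.
U+6C0FE → 4-byte form F1 AC 83 BE at offsets 7–10.
U+F8FC → 3-byte form EF A3 BC at offsets 11–13.
Offset 11 falls in char 5's range; it's byte 1 of EF A3 BC = 0xEF.

0xEF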